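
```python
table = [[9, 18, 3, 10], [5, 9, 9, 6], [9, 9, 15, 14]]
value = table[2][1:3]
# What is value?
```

table[2] = [9, 9, 15, 14]. table[2] has length 4. The slice table[2][1:3] selects indices [1, 2] (1->9, 2->15), giving [9, 15].

[9, 15]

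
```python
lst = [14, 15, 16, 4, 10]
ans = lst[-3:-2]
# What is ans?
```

lst has length 5. The slice lst[-3:-2] selects indices [2] (2->16), giving [16].

[16]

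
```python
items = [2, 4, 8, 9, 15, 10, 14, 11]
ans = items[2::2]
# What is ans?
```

items has length 8. The slice items[2::2] selects indices [2, 4, 6] (2->8, 4->15, 6->14), giving [8, 15, 14].

[8, 15, 14]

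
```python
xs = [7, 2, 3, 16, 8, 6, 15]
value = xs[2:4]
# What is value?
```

xs has length 7. The slice xs[2:4] selects indices [2, 3] (2->3, 3->16), giving [3, 16].

[3, 16]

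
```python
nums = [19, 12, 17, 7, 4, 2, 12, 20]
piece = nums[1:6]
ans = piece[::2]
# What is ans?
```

nums has length 8. The slice nums[1:6] selects indices [1, 2, 3, 4, 5] (1->12, 2->17, 3->7, 4->4, 5->2), giving [12, 17, 7, 4, 2]. So piece = [12, 17, 7, 4, 2]. piece has length 5. The slice piece[::2] selects indices [0, 2, 4] (0->12, 2->7, 4->2), giving [12, 7, 2].

[12, 7, 2]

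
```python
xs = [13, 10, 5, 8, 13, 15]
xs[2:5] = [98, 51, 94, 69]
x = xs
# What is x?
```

xs starts as [13, 10, 5, 8, 13, 15] (length 6). The slice xs[2:5] covers indices [2, 3, 4] with values [5, 8, 13]. Replacing that slice with [98, 51, 94, 69] (different length) produces [13, 10, 98, 51, 94, 69, 15].

[13, 10, 98, 51, 94, 69, 15]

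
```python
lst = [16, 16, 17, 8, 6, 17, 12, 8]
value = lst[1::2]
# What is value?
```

lst has length 8. The slice lst[1::2] selects indices [1, 3, 5, 7] (1->16, 3->8, 5->17, 7->8), giving [16, 8, 17, 8].

[16, 8, 17, 8]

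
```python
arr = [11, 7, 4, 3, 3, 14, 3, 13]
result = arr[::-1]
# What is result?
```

arr has length 8. The slice arr[::-1] selects indices [7, 6, 5, 4, 3, 2, 1, 0] (7->13, 6->3, 5->14, 4->3, 3->3, 2->4, 1->7, 0->11), giving [13, 3, 14, 3, 3, 4, 7, 11].

[13, 3, 14, 3, 3, 4, 7, 11]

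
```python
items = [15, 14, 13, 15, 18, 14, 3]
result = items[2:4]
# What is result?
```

items has length 7. The slice items[2:4] selects indices [2, 3] (2->13, 3->15), giving [13, 15].

[13, 15]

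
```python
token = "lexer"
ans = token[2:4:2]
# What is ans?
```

token has length 5. The slice token[2:4:2] selects indices [2] (2->'x'), giving 'x'.

'x'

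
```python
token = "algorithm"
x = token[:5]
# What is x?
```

token has length 9. The slice token[:5] selects indices [0, 1, 2, 3, 4] (0->'a', 1->'l', 2->'g', 3->'o', 4->'r'), giving 'algor'.

'algor'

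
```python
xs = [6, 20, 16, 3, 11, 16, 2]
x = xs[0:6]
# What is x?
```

xs has length 7. The slice xs[0:6] selects indices [0, 1, 2, 3, 4, 5] (0->6, 1->20, 2->16, 3->3, 4->11, 5->16), giving [6, 20, 16, 3, 11, 16].

[6, 20, 16, 3, 11, 16]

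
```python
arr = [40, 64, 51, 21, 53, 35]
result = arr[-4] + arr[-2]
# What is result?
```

arr has length 6. Negative index -4 maps to positive index 6 + (-4) = 2. arr[2] = 51.
arr has length 6. Negative index -2 maps to positive index 6 + (-2) = 4. arr[4] = 53.
Sum: 51 + 53 = 104.

104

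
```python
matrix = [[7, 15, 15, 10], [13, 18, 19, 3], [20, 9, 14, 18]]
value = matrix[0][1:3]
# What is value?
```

matrix[0] = [7, 15, 15, 10]. matrix[0] has length 4. The slice matrix[0][1:3] selects indices [1, 2] (1->15, 2->15), giving [15, 15].

[15, 15]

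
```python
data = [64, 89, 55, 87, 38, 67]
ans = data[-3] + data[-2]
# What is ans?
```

data has length 6. Negative index -3 maps to positive index 6 + (-3) = 3. data[3] = 87.
data has length 6. Negative index -2 maps to positive index 6 + (-2) = 4. data[4] = 38.
Sum: 87 + 38 = 125.

125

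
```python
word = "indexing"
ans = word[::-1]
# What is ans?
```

word has length 8. The slice word[::-1] selects indices [7, 6, 5, 4, 3, 2, 1, 0] (7->'g', 6->'n', 5->'i', 4->'x', 3->'e', 2->'d', 1->'n', 0->'i'), giving 'gnixedni'.

'gnixedni'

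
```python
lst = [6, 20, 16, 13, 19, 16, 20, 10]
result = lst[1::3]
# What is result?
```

lst has length 8. The slice lst[1::3] selects indices [1, 4, 7] (1->20, 4->19, 7->10), giving [20, 19, 10].

[20, 19, 10]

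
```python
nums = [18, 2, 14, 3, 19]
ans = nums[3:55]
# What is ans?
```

nums has length 5. The slice nums[3:55] selects indices [3, 4] (3->3, 4->19), giving [3, 19].

[3, 19]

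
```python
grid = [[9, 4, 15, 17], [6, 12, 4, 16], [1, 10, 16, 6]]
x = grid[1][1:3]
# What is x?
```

grid[1] = [6, 12, 4, 16]. grid[1] has length 4. The slice grid[1][1:3] selects indices [1, 2] (1->12, 2->4), giving [12, 4].

[12, 4]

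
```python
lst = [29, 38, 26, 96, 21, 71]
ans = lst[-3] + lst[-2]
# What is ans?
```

lst has length 6. Negative index -3 maps to positive index 6 + (-3) = 3. lst[3] = 96.
lst has length 6. Negative index -2 maps to positive index 6 + (-2) = 4. lst[4] = 21.
Sum: 96 + 21 = 117.

117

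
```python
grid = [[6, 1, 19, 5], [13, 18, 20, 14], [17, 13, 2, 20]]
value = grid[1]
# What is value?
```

grid has 3 rows. Row 1 is [13, 18, 20, 14].

[13, 18, 20, 14]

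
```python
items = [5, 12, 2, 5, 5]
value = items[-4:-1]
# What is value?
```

items has length 5. The slice items[-4:-1] selects indices [1, 2, 3] (1->12, 2->2, 3->5), giving [12, 2, 5].

[12, 2, 5]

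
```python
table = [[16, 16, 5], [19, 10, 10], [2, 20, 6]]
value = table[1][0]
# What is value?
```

table[1] = [19, 10, 10]. Taking column 0 of that row yields 19.

19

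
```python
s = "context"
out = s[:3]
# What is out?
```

s has length 7. The slice s[:3] selects indices [0, 1, 2] (0->'c', 1->'o', 2->'n'), giving 'con'.

'con'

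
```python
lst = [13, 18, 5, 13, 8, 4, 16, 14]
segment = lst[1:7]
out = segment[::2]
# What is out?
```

lst has length 8. The slice lst[1:7] selects indices [1, 2, 3, 4, 5, 6] (1->18, 2->5, 3->13, 4->8, 5->4, 6->16), giving [18, 5, 13, 8, 4, 16]. So segment = [18, 5, 13, 8, 4, 16]. segment has length 6. The slice segment[::2] selects indices [0, 2, 4] (0->18, 2->13, 4->4), giving [18, 13, 4].

[18, 13, 4]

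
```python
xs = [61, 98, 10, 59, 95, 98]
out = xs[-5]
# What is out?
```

xs has length 6. Negative index -5 maps to positive index 6 + (-5) = 1. xs[1] = 98.

98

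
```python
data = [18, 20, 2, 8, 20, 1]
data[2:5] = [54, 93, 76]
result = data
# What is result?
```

data starts as [18, 20, 2, 8, 20, 1] (length 6). The slice data[2:5] covers indices [2, 3, 4] with values [2, 8, 20]. Replacing that slice with [54, 93, 76] (same length) produces [18, 20, 54, 93, 76, 1].

[18, 20, 54, 93, 76, 1]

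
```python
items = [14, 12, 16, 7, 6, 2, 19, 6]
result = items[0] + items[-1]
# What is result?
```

items has length 8. items[0] = 14.
items has length 8. Negative index -1 maps to positive index 8 + (-1) = 7. items[7] = 6.
Sum: 14 + 6 = 20.

20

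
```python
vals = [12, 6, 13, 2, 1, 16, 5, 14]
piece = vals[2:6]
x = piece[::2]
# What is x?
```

vals has length 8. The slice vals[2:6] selects indices [2, 3, 4, 5] (2->13, 3->2, 4->1, 5->16), giving [13, 2, 1, 16]. So piece = [13, 2, 1, 16]. piece has length 4. The slice piece[::2] selects indices [0, 2] (0->13, 2->1), giving [13, 1].

[13, 1]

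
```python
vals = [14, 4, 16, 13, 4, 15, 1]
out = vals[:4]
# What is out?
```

vals has length 7. The slice vals[:4] selects indices [0, 1, 2, 3] (0->14, 1->4, 2->16, 3->13), giving [14, 4, 16, 13].

[14, 4, 16, 13]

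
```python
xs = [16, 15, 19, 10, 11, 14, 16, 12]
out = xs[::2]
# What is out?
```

xs has length 8. The slice xs[::2] selects indices [0, 2, 4, 6] (0->16, 2->19, 4->11, 6->16), giving [16, 19, 11, 16].

[16, 19, 11, 16]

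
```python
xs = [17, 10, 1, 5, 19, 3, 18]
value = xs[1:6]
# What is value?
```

xs has length 7. The slice xs[1:6] selects indices [1, 2, 3, 4, 5] (1->10, 2->1, 3->5, 4->19, 5->3), giving [10, 1, 5, 19, 3].

[10, 1, 5, 19, 3]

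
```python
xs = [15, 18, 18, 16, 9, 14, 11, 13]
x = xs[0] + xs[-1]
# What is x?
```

xs has length 8. xs[0] = 15.
xs has length 8. Negative index -1 maps to positive index 8 + (-1) = 7. xs[7] = 13.
Sum: 15 + 13 = 28.

28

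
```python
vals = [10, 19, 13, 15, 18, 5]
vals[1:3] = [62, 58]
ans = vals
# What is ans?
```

vals starts as [10, 19, 13, 15, 18, 5] (length 6). The slice vals[1:3] covers indices [1, 2] with values [19, 13]. Replacing that slice with [62, 58] (same length) produces [10, 62, 58, 15, 18, 5].

[10, 62, 58, 15, 18, 5]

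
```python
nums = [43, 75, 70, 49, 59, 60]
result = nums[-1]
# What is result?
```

nums has length 6. Negative index -1 maps to positive index 6 + (-1) = 5. nums[5] = 60.

60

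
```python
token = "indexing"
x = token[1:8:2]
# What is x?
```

token has length 8. The slice token[1:8:2] selects indices [1, 3, 5, 7] (1->'n', 3->'e', 5->'i', 7->'g'), giving 'neig'.

'neig'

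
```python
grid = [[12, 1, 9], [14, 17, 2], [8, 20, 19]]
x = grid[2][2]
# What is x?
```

grid[2] = [8, 20, 19]. Taking column 2 of that row yields 19.

19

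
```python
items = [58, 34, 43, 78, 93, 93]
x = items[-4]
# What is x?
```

items has length 6. Negative index -4 maps to positive index 6 + (-4) = 2. items[2] = 43.

43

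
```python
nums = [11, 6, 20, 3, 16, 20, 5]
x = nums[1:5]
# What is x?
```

nums has length 7. The slice nums[1:5] selects indices [1, 2, 3, 4] (1->6, 2->20, 3->3, 4->16), giving [6, 20, 3, 16].

[6, 20, 3, 16]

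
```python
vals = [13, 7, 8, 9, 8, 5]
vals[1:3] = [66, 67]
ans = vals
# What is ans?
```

vals starts as [13, 7, 8, 9, 8, 5] (length 6). The slice vals[1:3] covers indices [1, 2] with values [7, 8]. Replacing that slice with [66, 67] (same length) produces [13, 66, 67, 9, 8, 5].

[13, 66, 67, 9, 8, 5]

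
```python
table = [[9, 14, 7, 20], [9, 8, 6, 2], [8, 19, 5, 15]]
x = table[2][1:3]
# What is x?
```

table[2] = [8, 19, 5, 15]. table[2] has length 4. The slice table[2][1:3] selects indices [1, 2] (1->19, 2->5), giving [19, 5].

[19, 5]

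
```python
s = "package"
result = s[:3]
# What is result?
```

s has length 7. The slice s[:3] selects indices [0, 1, 2] (0->'p', 1->'a', 2->'c'), giving 'pac'.

'pac'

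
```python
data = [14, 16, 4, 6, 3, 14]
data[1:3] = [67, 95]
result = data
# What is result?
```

data starts as [14, 16, 4, 6, 3, 14] (length 6). The slice data[1:3] covers indices [1, 2] with values [16, 4]. Replacing that slice with [67, 95] (same length) produces [14, 67, 95, 6, 3, 14].

[14, 67, 95, 6, 3, 14]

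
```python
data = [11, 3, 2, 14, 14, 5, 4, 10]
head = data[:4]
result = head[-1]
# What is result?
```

data has length 8. The slice data[:4] selects indices [0, 1, 2, 3] (0->11, 1->3, 2->2, 3->14), giving [11, 3, 2, 14]. So head = [11, 3, 2, 14]. Then head[-1] = 14.

14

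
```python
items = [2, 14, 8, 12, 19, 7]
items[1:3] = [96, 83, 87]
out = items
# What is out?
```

items starts as [2, 14, 8, 12, 19, 7] (length 6). The slice items[1:3] covers indices [1, 2] with values [14, 8]. Replacing that slice with [96, 83, 87] (different length) produces [2, 96, 83, 87, 12, 19, 7].

[2, 96, 83, 87, 12, 19, 7]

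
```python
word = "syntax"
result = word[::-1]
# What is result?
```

word has length 6. The slice word[::-1] selects indices [5, 4, 3, 2, 1, 0] (5->'x', 4->'a', 3->'t', 2->'n', 1->'y', 0->'s'), giving 'xatnys'.

'xatnys'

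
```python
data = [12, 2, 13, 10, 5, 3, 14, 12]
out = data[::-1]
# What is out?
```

data has length 8. The slice data[::-1] selects indices [7, 6, 5, 4, 3, 2, 1, 0] (7->12, 6->14, 5->3, 4->5, 3->10, 2->13, 1->2, 0->12), giving [12, 14, 3, 5, 10, 13, 2, 12].

[12, 14, 3, 5, 10, 13, 2, 12]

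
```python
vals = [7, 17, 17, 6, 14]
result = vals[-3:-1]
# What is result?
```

vals has length 5. The slice vals[-3:-1] selects indices [2, 3] (2->17, 3->6), giving [17, 6].

[17, 6]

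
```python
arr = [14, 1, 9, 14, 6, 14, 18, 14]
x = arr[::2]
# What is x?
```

arr has length 8. The slice arr[::2] selects indices [0, 2, 4, 6] (0->14, 2->9, 4->6, 6->18), giving [14, 9, 6, 18].

[14, 9, 6, 18]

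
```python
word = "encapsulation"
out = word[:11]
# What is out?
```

word has length 13. The slice word[:11] selects indices [0, 1, 2, 3, 4, 5, 6, 7, 8, 9, 10] (0->'e', 1->'n', 2->'c', 3->'a', 4->'p', 5->'s', 6->'u', 7->'l', 8->'a', 9->'t', 10->'i'), giving 'encapsulati'.

'encapsulati'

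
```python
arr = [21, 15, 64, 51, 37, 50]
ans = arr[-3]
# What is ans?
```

arr has length 6. Negative index -3 maps to positive index 6 + (-3) = 3. arr[3] = 51.

51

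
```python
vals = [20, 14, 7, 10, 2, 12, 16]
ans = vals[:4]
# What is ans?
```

vals has length 7. The slice vals[:4] selects indices [0, 1, 2, 3] (0->20, 1->14, 2->7, 3->10), giving [20, 14, 7, 10].

[20, 14, 7, 10]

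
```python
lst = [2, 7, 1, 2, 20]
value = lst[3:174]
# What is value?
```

lst has length 5. The slice lst[3:174] selects indices [3, 4] (3->2, 4->20), giving [2, 20].

[2, 20]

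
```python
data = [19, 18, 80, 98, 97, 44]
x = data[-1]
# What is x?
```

data has length 6. Negative index -1 maps to positive index 6 + (-1) = 5. data[5] = 44.

44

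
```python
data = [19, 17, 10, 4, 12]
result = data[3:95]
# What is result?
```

data has length 5. The slice data[3:95] selects indices [3, 4] (3->4, 4->12), giving [4, 12].

[4, 12]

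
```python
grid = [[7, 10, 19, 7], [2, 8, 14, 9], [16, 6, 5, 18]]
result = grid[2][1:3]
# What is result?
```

grid[2] = [16, 6, 5, 18]. grid[2] has length 4. The slice grid[2][1:3] selects indices [1, 2] (1->6, 2->5), giving [6, 5].

[6, 5]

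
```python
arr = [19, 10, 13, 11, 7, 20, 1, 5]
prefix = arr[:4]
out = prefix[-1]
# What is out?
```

arr has length 8. The slice arr[:4] selects indices [0, 1, 2, 3] (0->19, 1->10, 2->13, 3->11), giving [19, 10, 13, 11]. So prefix = [19, 10, 13, 11]. Then prefix[-1] = 11.

11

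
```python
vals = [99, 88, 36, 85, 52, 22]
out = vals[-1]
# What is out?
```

vals has length 6. Negative index -1 maps to positive index 6 + (-1) = 5. vals[5] = 22.

22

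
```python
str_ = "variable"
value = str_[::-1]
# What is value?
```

str_ has length 8. The slice str_[::-1] selects indices [7, 6, 5, 4, 3, 2, 1, 0] (7->'e', 6->'l', 5->'b', 4->'a', 3->'i', 2->'r', 1->'a', 0->'v'), giving 'elbairav'.

'elbairav'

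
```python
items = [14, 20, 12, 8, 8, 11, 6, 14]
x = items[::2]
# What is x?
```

items has length 8. The slice items[::2] selects indices [0, 2, 4, 6] (0->14, 2->12, 4->8, 6->6), giving [14, 12, 8, 6].

[14, 12, 8, 6]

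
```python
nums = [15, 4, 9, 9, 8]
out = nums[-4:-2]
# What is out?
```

nums has length 5. The slice nums[-4:-2] selects indices [1, 2] (1->4, 2->9), giving [4, 9].

[4, 9]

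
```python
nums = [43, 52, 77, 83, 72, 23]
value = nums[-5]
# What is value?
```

nums has length 6. Negative index -5 maps to positive index 6 + (-5) = 1. nums[1] = 52.

52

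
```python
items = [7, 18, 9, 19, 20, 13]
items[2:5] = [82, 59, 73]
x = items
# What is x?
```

items starts as [7, 18, 9, 19, 20, 13] (length 6). The slice items[2:5] covers indices [2, 3, 4] with values [9, 19, 20]. Replacing that slice with [82, 59, 73] (same length) produces [7, 18, 82, 59, 73, 13].

[7, 18, 82, 59, 73, 13]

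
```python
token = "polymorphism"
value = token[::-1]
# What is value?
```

token has length 12. The slice token[::-1] selects indices [11, 10, 9, 8, 7, 6, 5, 4, 3, 2, 1, 0] (11->'m', 10->'s', 9->'i', 8->'h', 7->'p', 6->'r', 5->'o', 4->'m', 3->'y', 2->'l', 1->'o', 0->'p'), giving 'msihpromylop'.

'msihpromylop'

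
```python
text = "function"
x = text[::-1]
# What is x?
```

text has length 8. The slice text[::-1] selects indices [7, 6, 5, 4, 3, 2, 1, 0] (7->'n', 6->'o', 5->'i', 4->'t', 3->'c', 2->'n', 1->'u', 0->'f'), giving 'noitcnuf'.

'noitcnuf'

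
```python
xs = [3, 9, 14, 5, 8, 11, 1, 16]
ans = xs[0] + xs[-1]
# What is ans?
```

xs has length 8. xs[0] = 3.
xs has length 8. Negative index -1 maps to positive index 8 + (-1) = 7. xs[7] = 16.
Sum: 3 + 16 = 19.

19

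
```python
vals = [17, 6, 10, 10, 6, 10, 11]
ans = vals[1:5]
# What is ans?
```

vals has length 7. The slice vals[1:5] selects indices [1, 2, 3, 4] (1->6, 2->10, 3->10, 4->6), giving [6, 10, 10, 6].

[6, 10, 10, 6]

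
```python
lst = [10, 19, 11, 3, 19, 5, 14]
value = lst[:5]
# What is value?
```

lst has length 7. The slice lst[:5] selects indices [0, 1, 2, 3, 4] (0->10, 1->19, 2->11, 3->3, 4->19), giving [10, 19, 11, 3, 19].

[10, 19, 11, 3, 19]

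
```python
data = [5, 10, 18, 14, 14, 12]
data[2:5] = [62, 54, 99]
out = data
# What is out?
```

data starts as [5, 10, 18, 14, 14, 12] (length 6). The slice data[2:5] covers indices [2, 3, 4] with values [18, 14, 14]. Replacing that slice with [62, 54, 99] (same length) produces [5, 10, 62, 54, 99, 12].

[5, 10, 62, 54, 99, 12]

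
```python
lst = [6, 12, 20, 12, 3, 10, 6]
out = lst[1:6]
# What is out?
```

lst has length 7. The slice lst[1:6] selects indices [1, 2, 3, 4, 5] (1->12, 2->20, 3->12, 4->3, 5->10), giving [12, 20, 12, 3, 10].

[12, 20, 12, 3, 10]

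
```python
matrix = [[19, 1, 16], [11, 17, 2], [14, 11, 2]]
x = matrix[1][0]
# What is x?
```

matrix[1] = [11, 17, 2]. Taking column 0 of that row yields 11.

11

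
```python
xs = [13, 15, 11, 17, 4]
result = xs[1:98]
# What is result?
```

xs has length 5. The slice xs[1:98] selects indices [1, 2, 3, 4] (1->15, 2->11, 3->17, 4->4), giving [15, 11, 17, 4].

[15, 11, 17, 4]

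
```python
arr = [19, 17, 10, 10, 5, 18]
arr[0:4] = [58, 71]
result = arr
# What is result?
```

arr starts as [19, 17, 10, 10, 5, 18] (length 6). The slice arr[0:4] covers indices [0, 1, 2, 3] with values [19, 17, 10, 10]. Replacing that slice with [58, 71] (different length) produces [58, 71, 5, 18].

[58, 71, 5, 18]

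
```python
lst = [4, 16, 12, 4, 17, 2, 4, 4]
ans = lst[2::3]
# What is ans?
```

lst has length 8. The slice lst[2::3] selects indices [2, 5] (2->12, 5->2), giving [12, 2].

[12, 2]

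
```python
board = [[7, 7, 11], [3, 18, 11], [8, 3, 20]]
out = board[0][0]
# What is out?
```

board[0] = [7, 7, 11]. Taking column 0 of that row yields 7.

7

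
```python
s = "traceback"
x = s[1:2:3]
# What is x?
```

s has length 9. The slice s[1:2:3] selects indices [1] (1->'r'), giving 'r'.

'r'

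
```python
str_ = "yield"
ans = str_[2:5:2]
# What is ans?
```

str_ has length 5. The slice str_[2:5:2] selects indices [2, 4] (2->'e', 4->'d'), giving 'ed'.

'ed'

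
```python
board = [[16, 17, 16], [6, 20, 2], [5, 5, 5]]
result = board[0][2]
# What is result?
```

board[0] = [16, 17, 16]. Taking column 2 of that row yields 16.

16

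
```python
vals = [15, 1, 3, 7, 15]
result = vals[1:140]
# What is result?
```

vals has length 5. The slice vals[1:140] selects indices [1, 2, 3, 4] (1->1, 2->3, 3->7, 4->15), giving [1, 3, 7, 15].

[1, 3, 7, 15]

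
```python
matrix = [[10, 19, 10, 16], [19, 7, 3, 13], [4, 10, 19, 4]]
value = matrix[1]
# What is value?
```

matrix has 3 rows. Row 1 is [19, 7, 3, 13].

[19, 7, 3, 13]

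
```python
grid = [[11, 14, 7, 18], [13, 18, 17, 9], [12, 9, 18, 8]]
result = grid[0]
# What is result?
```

grid has 3 rows. Row 0 is [11, 14, 7, 18].

[11, 14, 7, 18]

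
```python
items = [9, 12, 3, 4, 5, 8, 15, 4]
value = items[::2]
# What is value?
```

items has length 8. The slice items[::2] selects indices [0, 2, 4, 6] (0->9, 2->3, 4->5, 6->15), giving [9, 3, 5, 15].

[9, 3, 5, 15]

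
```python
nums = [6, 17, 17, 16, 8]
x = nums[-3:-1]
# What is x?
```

nums has length 5. The slice nums[-3:-1] selects indices [2, 3] (2->17, 3->16), giving [17, 16].

[17, 16]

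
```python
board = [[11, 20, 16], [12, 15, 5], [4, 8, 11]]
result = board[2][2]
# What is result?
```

board[2] = [4, 8, 11]. Taking column 2 of that row yields 11.

11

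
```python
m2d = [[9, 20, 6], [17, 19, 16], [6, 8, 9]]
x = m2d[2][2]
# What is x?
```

m2d[2] = [6, 8, 9]. Taking column 2 of that row yields 9.

9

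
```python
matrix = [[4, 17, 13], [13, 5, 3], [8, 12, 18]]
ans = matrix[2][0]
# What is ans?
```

matrix[2] = [8, 12, 18]. Taking column 0 of that row yields 8.

8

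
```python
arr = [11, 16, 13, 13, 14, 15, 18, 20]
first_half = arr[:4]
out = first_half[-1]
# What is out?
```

arr has length 8. The slice arr[:4] selects indices [0, 1, 2, 3] (0->11, 1->16, 2->13, 3->13), giving [11, 16, 13, 13]. So first_half = [11, 16, 13, 13]. Then first_half[-1] = 13.

13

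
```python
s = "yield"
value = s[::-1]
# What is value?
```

s has length 5. The slice s[::-1] selects indices [4, 3, 2, 1, 0] (4->'d', 3->'l', 2->'e', 1->'i', 0->'y'), giving 'dleiy'.

'dleiy'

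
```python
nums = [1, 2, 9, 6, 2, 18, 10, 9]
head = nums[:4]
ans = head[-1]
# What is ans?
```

nums has length 8. The slice nums[:4] selects indices [0, 1, 2, 3] (0->1, 1->2, 2->9, 3->6), giving [1, 2, 9, 6]. So head = [1, 2, 9, 6]. Then head[-1] = 6.

6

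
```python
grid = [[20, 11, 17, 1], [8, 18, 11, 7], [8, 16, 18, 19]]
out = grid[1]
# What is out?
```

grid has 3 rows. Row 1 is [8, 18, 11, 7].

[8, 18, 11, 7]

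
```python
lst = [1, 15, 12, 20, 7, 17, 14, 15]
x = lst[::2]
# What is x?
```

lst has length 8. The slice lst[::2] selects indices [0, 2, 4, 6] (0->1, 2->12, 4->7, 6->14), giving [1, 12, 7, 14].

[1, 12, 7, 14]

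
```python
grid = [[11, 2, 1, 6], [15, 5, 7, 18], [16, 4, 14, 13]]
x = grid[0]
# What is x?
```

grid has 3 rows. Row 0 is [11, 2, 1, 6].

[11, 2, 1, 6]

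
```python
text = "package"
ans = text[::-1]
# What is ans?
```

text has length 7. The slice text[::-1] selects indices [6, 5, 4, 3, 2, 1, 0] (6->'e', 5->'g', 4->'a', 3->'k', 2->'c', 1->'a', 0->'p'), giving 'egakcap'.

'egakcap'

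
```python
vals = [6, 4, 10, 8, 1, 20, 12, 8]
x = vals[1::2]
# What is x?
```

vals has length 8. The slice vals[1::2] selects indices [1, 3, 5, 7] (1->4, 3->8, 5->20, 7->8), giving [4, 8, 20, 8].

[4, 8, 20, 8]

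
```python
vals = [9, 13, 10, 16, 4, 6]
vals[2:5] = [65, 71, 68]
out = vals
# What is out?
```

vals starts as [9, 13, 10, 16, 4, 6] (length 6). The slice vals[2:5] covers indices [2, 3, 4] with values [10, 16, 4]. Replacing that slice with [65, 71, 68] (same length) produces [9, 13, 65, 71, 68, 6].

[9, 13, 65, 71, 68, 6]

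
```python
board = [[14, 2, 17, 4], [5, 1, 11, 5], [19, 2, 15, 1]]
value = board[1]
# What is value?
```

board has 3 rows. Row 1 is [5, 1, 11, 5].

[5, 1, 11, 5]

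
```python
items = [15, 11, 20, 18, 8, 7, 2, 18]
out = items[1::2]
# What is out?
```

items has length 8. The slice items[1::2] selects indices [1, 3, 5, 7] (1->11, 3->18, 5->7, 7->18), giving [11, 18, 7, 18].

[11, 18, 7, 18]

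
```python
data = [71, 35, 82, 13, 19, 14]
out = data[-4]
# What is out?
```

data has length 6. Negative index -4 maps to positive index 6 + (-4) = 2. data[2] = 82.

82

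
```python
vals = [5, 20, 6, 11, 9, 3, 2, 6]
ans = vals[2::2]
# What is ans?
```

vals has length 8. The slice vals[2::2] selects indices [2, 4, 6] (2->6, 4->9, 6->2), giving [6, 9, 2].

[6, 9, 2]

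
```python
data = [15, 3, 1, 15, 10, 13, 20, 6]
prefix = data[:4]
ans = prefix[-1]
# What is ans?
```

data has length 8. The slice data[:4] selects indices [0, 1, 2, 3] (0->15, 1->3, 2->1, 3->15), giving [15, 3, 1, 15]. So prefix = [15, 3, 1, 15]. Then prefix[-1] = 15.

15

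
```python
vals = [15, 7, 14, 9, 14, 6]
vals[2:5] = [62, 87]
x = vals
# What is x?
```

vals starts as [15, 7, 14, 9, 14, 6] (length 6). The slice vals[2:5] covers indices [2, 3, 4] with values [14, 9, 14]. Replacing that slice with [62, 87] (different length) produces [15, 7, 62, 87, 6].

[15, 7, 62, 87, 6]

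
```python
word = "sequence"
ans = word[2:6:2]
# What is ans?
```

word has length 8. The slice word[2:6:2] selects indices [2, 4] (2->'q', 4->'e'), giving 'qe'.

'qe'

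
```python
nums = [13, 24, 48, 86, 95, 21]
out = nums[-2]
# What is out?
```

nums has length 6. Negative index -2 maps to positive index 6 + (-2) = 4. nums[4] = 95.

95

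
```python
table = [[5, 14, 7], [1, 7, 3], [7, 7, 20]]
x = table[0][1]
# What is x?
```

table[0] = [5, 14, 7]. Taking column 1 of that row yields 14.

14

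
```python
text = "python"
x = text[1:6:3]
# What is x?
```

text has length 6. The slice text[1:6:3] selects indices [1, 4] (1->'y', 4->'o'), giving 'yo'.

'yo'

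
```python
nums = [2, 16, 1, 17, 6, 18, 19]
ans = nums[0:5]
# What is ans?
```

nums has length 7. The slice nums[0:5] selects indices [0, 1, 2, 3, 4] (0->2, 1->16, 2->1, 3->17, 4->6), giving [2, 16, 1, 17, 6].

[2, 16, 1, 17, 6]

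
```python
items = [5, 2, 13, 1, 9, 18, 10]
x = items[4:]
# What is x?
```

items has length 7. The slice items[4:] selects indices [4, 5, 6] (4->9, 5->18, 6->10), giving [9, 18, 10].

[9, 18, 10]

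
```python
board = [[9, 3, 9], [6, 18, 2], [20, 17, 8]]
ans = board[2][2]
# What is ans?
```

board[2] = [20, 17, 8]. Taking column 2 of that row yields 8.

8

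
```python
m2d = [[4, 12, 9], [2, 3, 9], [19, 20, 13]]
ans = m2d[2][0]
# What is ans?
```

m2d[2] = [19, 20, 13]. Taking column 0 of that row yields 19.

19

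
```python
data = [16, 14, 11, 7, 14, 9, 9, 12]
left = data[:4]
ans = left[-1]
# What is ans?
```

data has length 8. The slice data[:4] selects indices [0, 1, 2, 3] (0->16, 1->14, 2->11, 3->7), giving [16, 14, 11, 7]. So left = [16, 14, 11, 7]. Then left[-1] = 7.

7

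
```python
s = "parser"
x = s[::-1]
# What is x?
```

s has length 6. The slice s[::-1] selects indices [5, 4, 3, 2, 1, 0] (5->'r', 4->'e', 3->'s', 2->'r', 1->'a', 0->'p'), giving 'resrap'.

'resrap'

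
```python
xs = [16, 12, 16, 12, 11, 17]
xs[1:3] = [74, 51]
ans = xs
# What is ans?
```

xs starts as [16, 12, 16, 12, 11, 17] (length 6). The slice xs[1:3] covers indices [1, 2] with values [12, 16]. Replacing that slice with [74, 51] (same length) produces [16, 74, 51, 12, 11, 17].

[16, 74, 51, 12, 11, 17]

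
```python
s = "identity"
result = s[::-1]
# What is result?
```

s has length 8. The slice s[::-1] selects indices [7, 6, 5, 4, 3, 2, 1, 0] (7->'y', 6->'t', 5->'i', 4->'t', 3->'n', 2->'e', 1->'d', 0->'i'), giving 'ytitnedi'.

'ytitnedi'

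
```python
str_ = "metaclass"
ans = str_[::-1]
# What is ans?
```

str_ has length 9. The slice str_[::-1] selects indices [8, 7, 6, 5, 4, 3, 2, 1, 0] (8->'s', 7->'s', 6->'a', 5->'l', 4->'c', 3->'a', 2->'t', 1->'e', 0->'m'), giving 'ssalcatem'.

'ssalcatem'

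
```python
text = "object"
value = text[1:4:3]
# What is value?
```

text has length 6. The slice text[1:4:3] selects indices [1] (1->'b'), giving 'b'.

'b'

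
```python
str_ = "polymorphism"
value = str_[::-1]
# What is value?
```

str_ has length 12. The slice str_[::-1] selects indices [11, 10, 9, 8, 7, 6, 5, 4, 3, 2, 1, 0] (11->'m', 10->'s', 9->'i', 8->'h', 7->'p', 6->'r', 5->'o', 4->'m', 3->'y', 2->'l', 1->'o', 0->'p'), giving 'msihpromylop'.

'msihpromylop'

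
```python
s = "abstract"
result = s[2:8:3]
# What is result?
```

s has length 8. The slice s[2:8:3] selects indices [2, 5] (2->'s', 5->'a'), giving 'sa'.

'sa'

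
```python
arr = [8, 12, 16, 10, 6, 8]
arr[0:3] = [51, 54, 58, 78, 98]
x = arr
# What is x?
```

arr starts as [8, 12, 16, 10, 6, 8] (length 6). The slice arr[0:3] covers indices [0, 1, 2] with values [8, 12, 16]. Replacing that slice with [51, 54, 58, 78, 98] (different length) produces [51, 54, 58, 78, 98, 10, 6, 8].

[51, 54, 58, 78, 98, 10, 6, 8]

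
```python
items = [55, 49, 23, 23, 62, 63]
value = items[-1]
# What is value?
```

items has length 6. Negative index -1 maps to positive index 6 + (-1) = 5. items[5] = 63.

63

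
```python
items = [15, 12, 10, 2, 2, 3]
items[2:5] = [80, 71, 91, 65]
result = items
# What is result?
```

items starts as [15, 12, 10, 2, 2, 3] (length 6). The slice items[2:5] covers indices [2, 3, 4] with values [10, 2, 2]. Replacing that slice with [80, 71, 91, 65] (different length) produces [15, 12, 80, 71, 91, 65, 3].

[15, 12, 80, 71, 91, 65, 3]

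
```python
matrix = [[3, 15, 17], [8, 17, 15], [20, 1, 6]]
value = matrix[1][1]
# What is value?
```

matrix[1] = [8, 17, 15]. Taking column 1 of that row yields 17.

17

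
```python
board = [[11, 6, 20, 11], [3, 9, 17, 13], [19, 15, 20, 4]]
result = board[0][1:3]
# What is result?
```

board[0] = [11, 6, 20, 11]. board[0] has length 4. The slice board[0][1:3] selects indices [1, 2] (1->6, 2->20), giving [6, 20].

[6, 20]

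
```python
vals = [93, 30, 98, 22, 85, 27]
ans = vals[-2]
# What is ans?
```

vals has length 6. Negative index -2 maps to positive index 6 + (-2) = 4. vals[4] = 85.

85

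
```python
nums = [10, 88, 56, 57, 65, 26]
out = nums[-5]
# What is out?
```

nums has length 6. Negative index -5 maps to positive index 6 + (-5) = 1. nums[1] = 88.

88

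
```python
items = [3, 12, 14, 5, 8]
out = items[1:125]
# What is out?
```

items has length 5. The slice items[1:125] selects indices [1, 2, 3, 4] (1->12, 2->14, 3->5, 4->8), giving [12, 14, 5, 8].

[12, 14, 5, 8]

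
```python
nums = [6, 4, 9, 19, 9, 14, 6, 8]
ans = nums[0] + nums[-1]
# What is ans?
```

nums has length 8. nums[0] = 6.
nums has length 8. Negative index -1 maps to positive index 8 + (-1) = 7. nums[7] = 8.
Sum: 6 + 8 = 14.

14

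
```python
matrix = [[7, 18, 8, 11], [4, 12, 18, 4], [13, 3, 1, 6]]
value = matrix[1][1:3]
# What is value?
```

matrix[1] = [4, 12, 18, 4]. matrix[1] has length 4. The slice matrix[1][1:3] selects indices [1, 2] (1->12, 2->18), giving [12, 18].

[12, 18]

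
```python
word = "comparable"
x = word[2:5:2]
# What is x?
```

word has length 10. The slice word[2:5:2] selects indices [2, 4] (2->'m', 4->'a'), giving 'ma'.

'ma'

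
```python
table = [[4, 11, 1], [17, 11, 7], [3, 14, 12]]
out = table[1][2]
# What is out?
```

table[1] = [17, 11, 7]. Taking column 2 of that row yields 7.

7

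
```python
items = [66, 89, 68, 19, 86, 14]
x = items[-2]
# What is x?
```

items has length 6. Negative index -2 maps to positive index 6 + (-2) = 4. items[4] = 86.

86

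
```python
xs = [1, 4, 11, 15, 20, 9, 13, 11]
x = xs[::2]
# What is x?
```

xs has length 8. The slice xs[::2] selects indices [0, 2, 4, 6] (0->1, 2->11, 4->20, 6->13), giving [1, 11, 20, 13].

[1, 11, 20, 13]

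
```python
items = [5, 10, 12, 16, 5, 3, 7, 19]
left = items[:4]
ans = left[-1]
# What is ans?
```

items has length 8. The slice items[:4] selects indices [0, 1, 2, 3] (0->5, 1->10, 2->12, 3->16), giving [5, 10, 12, 16]. So left = [5, 10, 12, 16]. Then left[-1] = 16.

16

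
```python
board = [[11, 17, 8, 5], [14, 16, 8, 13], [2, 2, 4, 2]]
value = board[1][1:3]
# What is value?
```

board[1] = [14, 16, 8, 13]. board[1] has length 4. The slice board[1][1:3] selects indices [1, 2] (1->16, 2->8), giving [16, 8].

[16, 8]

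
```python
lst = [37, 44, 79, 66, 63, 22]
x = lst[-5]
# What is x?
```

lst has length 6. Negative index -5 maps to positive index 6 + (-5) = 1. lst[1] = 44.

44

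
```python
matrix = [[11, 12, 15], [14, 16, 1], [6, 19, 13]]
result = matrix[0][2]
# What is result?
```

matrix[0] = [11, 12, 15]. Taking column 2 of that row yields 15.

15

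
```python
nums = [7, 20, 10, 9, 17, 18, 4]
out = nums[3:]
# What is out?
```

nums has length 7. The slice nums[3:] selects indices [3, 4, 5, 6] (3->9, 4->17, 5->18, 6->4), giving [9, 17, 18, 4].

[9, 17, 18, 4]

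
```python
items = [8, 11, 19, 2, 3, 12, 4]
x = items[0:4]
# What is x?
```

items has length 7. The slice items[0:4] selects indices [0, 1, 2, 3] (0->8, 1->11, 2->19, 3->2), giving [8, 11, 19, 2].

[8, 11, 19, 2]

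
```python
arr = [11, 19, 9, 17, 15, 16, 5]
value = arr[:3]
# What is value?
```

arr has length 7. The slice arr[:3] selects indices [0, 1, 2] (0->11, 1->19, 2->9), giving [11, 19, 9].

[11, 19, 9]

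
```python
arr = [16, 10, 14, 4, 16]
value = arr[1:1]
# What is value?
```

arr has length 5. The slice arr[1:1] resolves to an empty index range, so the result is [].

[]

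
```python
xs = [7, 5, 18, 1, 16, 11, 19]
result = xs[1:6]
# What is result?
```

xs has length 7. The slice xs[1:6] selects indices [1, 2, 3, 4, 5] (1->5, 2->18, 3->1, 4->16, 5->11), giving [5, 18, 1, 16, 11].

[5, 18, 1, 16, 11]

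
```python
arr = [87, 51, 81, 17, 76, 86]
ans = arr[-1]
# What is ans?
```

arr has length 6. Negative index -1 maps to positive index 6 + (-1) = 5. arr[5] = 86.

86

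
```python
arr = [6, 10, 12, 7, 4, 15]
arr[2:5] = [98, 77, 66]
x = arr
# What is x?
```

arr starts as [6, 10, 12, 7, 4, 15] (length 6). The slice arr[2:5] covers indices [2, 3, 4] with values [12, 7, 4]. Replacing that slice with [98, 77, 66] (same length) produces [6, 10, 98, 77, 66, 15].

[6, 10, 98, 77, 66, 15]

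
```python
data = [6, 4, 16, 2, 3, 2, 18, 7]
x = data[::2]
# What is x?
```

data has length 8. The slice data[::2] selects indices [0, 2, 4, 6] (0->6, 2->16, 4->3, 6->18), giving [6, 16, 3, 18].

[6, 16, 3, 18]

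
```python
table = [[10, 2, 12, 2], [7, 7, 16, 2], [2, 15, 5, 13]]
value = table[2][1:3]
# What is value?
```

table[2] = [2, 15, 5, 13]. table[2] has length 4. The slice table[2][1:3] selects indices [1, 2] (1->15, 2->5), giving [15, 5].

[15, 5]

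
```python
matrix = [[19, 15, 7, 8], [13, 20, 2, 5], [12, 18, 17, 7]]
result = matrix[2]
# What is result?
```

matrix has 3 rows. Row 2 is [12, 18, 17, 7].

[12, 18, 17, 7]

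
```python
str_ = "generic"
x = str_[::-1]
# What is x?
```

str_ has length 7. The slice str_[::-1] selects indices [6, 5, 4, 3, 2, 1, 0] (6->'c', 5->'i', 4->'r', 3->'e', 2->'n', 1->'e', 0->'g'), giving 'cireneg'.

'cireneg'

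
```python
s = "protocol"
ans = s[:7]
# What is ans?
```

s has length 8. The slice s[:7] selects indices [0, 1, 2, 3, 4, 5, 6] (0->'p', 1->'r', 2->'o', 3->'t', 4->'o', 5->'c', 6->'o'), giving 'protoco'.

'protoco'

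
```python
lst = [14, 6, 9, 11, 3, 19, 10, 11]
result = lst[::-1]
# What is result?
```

lst has length 8. The slice lst[::-1] selects indices [7, 6, 5, 4, 3, 2, 1, 0] (7->11, 6->10, 5->19, 4->3, 3->11, 2->9, 1->6, 0->14), giving [11, 10, 19, 3, 11, 9, 6, 14].

[11, 10, 19, 3, 11, 9, 6, 14]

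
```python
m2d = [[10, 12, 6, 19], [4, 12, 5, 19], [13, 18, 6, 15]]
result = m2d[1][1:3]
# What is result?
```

m2d[1] = [4, 12, 5, 19]. m2d[1] has length 4. The slice m2d[1][1:3] selects indices [1, 2] (1->12, 2->5), giving [12, 5].

[12, 5]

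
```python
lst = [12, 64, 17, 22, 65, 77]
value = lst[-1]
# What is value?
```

lst has length 6. Negative index -1 maps to positive index 6 + (-1) = 5. lst[5] = 77.

77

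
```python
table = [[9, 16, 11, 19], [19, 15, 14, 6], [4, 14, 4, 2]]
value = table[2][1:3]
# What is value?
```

table[2] = [4, 14, 4, 2]. table[2] has length 4. The slice table[2][1:3] selects indices [1, 2] (1->14, 2->4), giving [14, 4].

[14, 4]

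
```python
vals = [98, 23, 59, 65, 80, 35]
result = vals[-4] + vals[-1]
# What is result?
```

vals has length 6. Negative index -4 maps to positive index 6 + (-4) = 2. vals[2] = 59.
vals has length 6. Negative index -1 maps to positive index 6 + (-1) = 5. vals[5] = 35.
Sum: 59 + 35 = 94.

94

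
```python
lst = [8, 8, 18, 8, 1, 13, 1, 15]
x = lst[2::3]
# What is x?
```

lst has length 8. The slice lst[2::3] selects indices [2, 5] (2->18, 5->13), giving [18, 13].

[18, 13]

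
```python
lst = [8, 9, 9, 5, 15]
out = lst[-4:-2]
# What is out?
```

lst has length 5. The slice lst[-4:-2] selects indices [1, 2] (1->9, 2->9), giving [9, 9].

[9, 9]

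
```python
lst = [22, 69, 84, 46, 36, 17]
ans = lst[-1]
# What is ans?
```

lst has length 6. Negative index -1 maps to positive index 6 + (-1) = 5. lst[5] = 17.

17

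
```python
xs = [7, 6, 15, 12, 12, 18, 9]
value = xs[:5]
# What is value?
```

xs has length 7. The slice xs[:5] selects indices [0, 1, 2, 3, 4] (0->7, 1->6, 2->15, 3->12, 4->12), giving [7, 6, 15, 12, 12].

[7, 6, 15, 12, 12]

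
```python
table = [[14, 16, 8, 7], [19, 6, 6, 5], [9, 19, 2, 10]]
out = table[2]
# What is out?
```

table has 3 rows. Row 2 is [9, 19, 2, 10].

[9, 19, 2, 10]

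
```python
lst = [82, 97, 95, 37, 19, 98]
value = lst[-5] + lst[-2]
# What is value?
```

lst has length 6. Negative index -5 maps to positive index 6 + (-5) = 1. lst[1] = 97.
lst has length 6. Negative index -2 maps to positive index 6 + (-2) = 4. lst[4] = 19.
Sum: 97 + 19 = 116.

116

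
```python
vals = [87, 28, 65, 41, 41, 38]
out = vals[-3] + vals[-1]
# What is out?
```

vals has length 6. Negative index -3 maps to positive index 6 + (-3) = 3. vals[3] = 41.
vals has length 6. Negative index -1 maps to positive index 6 + (-1) = 5. vals[5] = 38.
Sum: 41 + 38 = 79.

79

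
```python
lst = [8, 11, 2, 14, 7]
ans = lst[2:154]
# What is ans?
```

lst has length 5. The slice lst[2:154] selects indices [2, 3, 4] (2->2, 3->14, 4->7), giving [2, 14, 7].

[2, 14, 7]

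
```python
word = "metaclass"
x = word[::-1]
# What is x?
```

word has length 9. The slice word[::-1] selects indices [8, 7, 6, 5, 4, 3, 2, 1, 0] (8->'s', 7->'s', 6->'a', 5->'l', 4->'c', 3->'a', 2->'t', 1->'e', 0->'m'), giving 'ssalcatem'.

'ssalcatem'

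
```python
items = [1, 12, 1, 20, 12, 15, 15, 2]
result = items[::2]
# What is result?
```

items has length 8. The slice items[::2] selects indices [0, 2, 4, 6] (0->1, 2->1, 4->12, 6->15), giving [1, 1, 12, 15].

[1, 1, 12, 15]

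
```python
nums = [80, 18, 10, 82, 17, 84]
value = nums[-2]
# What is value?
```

nums has length 6. Negative index -2 maps to positive index 6 + (-2) = 4. nums[4] = 17.

17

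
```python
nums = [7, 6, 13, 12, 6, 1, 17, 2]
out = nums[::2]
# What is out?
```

nums has length 8. The slice nums[::2] selects indices [0, 2, 4, 6] (0->7, 2->13, 4->6, 6->17), giving [7, 13, 6, 17].

[7, 13, 6, 17]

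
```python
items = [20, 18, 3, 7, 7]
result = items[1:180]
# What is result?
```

items has length 5. The slice items[1:180] selects indices [1, 2, 3, 4] (1->18, 2->3, 3->7, 4->7), giving [18, 3, 7, 7].

[18, 3, 7, 7]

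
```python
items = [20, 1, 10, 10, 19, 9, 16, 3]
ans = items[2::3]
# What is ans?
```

items has length 8. The slice items[2::3] selects indices [2, 5] (2->10, 5->9), giving [10, 9].

[10, 9]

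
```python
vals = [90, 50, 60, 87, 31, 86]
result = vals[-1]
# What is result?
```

vals has length 6. Negative index -1 maps to positive index 6 + (-1) = 5. vals[5] = 86.

86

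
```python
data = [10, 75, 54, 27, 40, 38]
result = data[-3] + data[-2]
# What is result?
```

data has length 6. Negative index -3 maps to positive index 6 + (-3) = 3. data[3] = 27.
data has length 6. Negative index -2 maps to positive index 6 + (-2) = 4. data[4] = 40.
Sum: 27 + 40 = 67.

67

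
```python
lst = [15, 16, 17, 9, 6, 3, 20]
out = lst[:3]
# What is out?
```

lst has length 7. The slice lst[:3] selects indices [0, 1, 2] (0->15, 1->16, 2->17), giving [15, 16, 17].

[15, 16, 17]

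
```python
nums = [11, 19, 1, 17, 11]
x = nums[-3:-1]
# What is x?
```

nums has length 5. The slice nums[-3:-1] selects indices [2, 3] (2->1, 3->17), giving [1, 17].

[1, 17]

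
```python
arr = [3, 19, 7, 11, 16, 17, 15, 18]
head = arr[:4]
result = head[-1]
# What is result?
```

arr has length 8. The slice arr[:4] selects indices [0, 1, 2, 3] (0->3, 1->19, 2->7, 3->11), giving [3, 19, 7, 11]. So head = [3, 19, 7, 11]. Then head[-1] = 11.

11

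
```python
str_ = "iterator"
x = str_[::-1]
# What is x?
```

str_ has length 8. The slice str_[::-1] selects indices [7, 6, 5, 4, 3, 2, 1, 0] (7->'r', 6->'o', 5->'t', 4->'a', 3->'r', 2->'e', 1->'t', 0->'i'), giving 'rotareti'.

'rotareti'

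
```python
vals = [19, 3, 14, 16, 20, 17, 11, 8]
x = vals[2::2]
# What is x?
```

vals has length 8. The slice vals[2::2] selects indices [2, 4, 6] (2->14, 4->20, 6->11), giving [14, 20, 11].

[14, 20, 11]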